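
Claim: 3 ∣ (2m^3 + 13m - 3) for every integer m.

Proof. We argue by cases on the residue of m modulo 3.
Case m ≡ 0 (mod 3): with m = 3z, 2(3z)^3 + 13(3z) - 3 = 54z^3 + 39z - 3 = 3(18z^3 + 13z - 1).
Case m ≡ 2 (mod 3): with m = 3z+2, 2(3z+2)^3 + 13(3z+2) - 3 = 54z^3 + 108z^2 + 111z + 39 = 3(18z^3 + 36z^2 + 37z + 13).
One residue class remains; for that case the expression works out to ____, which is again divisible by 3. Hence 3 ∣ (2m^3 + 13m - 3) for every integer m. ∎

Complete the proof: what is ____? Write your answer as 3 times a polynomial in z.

3(18z^3 + 18z^2 + 19z + 4)

The residues treated are {0, 2}, so the missing case is m ≡ 1 (mod 3); write m = 3z+1.
Then 2(3z+1)^3 + 13(3z+1) - 3 = 54z^3 + 54z^2 + 57z + 12 = 3(18z^3 + 18z^2 + 19z + 4).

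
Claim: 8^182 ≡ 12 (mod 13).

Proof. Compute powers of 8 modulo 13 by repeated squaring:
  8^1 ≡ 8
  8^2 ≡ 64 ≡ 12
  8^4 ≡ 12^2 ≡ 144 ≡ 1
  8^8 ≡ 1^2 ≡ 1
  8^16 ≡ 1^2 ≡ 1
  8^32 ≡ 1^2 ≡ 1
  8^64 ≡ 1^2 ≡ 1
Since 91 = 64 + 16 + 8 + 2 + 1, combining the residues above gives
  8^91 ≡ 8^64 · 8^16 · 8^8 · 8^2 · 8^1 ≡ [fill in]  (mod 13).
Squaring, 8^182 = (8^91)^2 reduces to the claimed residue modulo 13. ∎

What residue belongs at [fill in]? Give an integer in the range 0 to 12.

5

Multiply the listed residues: 1 · 1 · 1 · 12 · 8 = 1 → 1 → 12 → 96.
Reducing modulo 13: 96 = 7·13 + 5, so 8^91 ≡ 5.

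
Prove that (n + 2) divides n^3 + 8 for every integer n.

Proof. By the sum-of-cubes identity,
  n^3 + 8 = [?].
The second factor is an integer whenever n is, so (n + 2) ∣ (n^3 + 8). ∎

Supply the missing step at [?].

Polynomial division of n^3 + 8 by n + 2 leaves remainder 0 and quotient n^2 - 2n + 4.
Hence n^3 + 8 = (n + 2)(n^2 - 2n + 4).

(n + 2)(n^2 - 2n + 4)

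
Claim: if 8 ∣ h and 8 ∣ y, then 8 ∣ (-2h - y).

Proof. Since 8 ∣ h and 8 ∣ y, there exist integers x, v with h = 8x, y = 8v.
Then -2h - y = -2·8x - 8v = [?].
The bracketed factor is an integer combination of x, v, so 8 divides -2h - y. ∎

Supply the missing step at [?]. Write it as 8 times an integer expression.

8(-v - 2x)

Each term has a factor of 8: -2·8x - 8v = 8·(-v - 2x).
Since -v - 2x is an integer, 8 ∣ (-2h - y).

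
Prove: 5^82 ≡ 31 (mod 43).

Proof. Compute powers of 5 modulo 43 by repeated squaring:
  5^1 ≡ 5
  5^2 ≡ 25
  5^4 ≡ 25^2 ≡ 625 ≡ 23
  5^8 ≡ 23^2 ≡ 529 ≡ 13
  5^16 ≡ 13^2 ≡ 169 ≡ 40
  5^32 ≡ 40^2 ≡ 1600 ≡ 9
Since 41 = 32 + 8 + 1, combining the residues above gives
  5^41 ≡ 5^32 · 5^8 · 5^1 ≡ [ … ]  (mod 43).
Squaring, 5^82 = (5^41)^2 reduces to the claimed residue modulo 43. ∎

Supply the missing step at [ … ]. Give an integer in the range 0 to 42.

5^32 · 5^8 · 5^1 ≡ 9 · 13 · 5 = 585.
585 mod 43 = 26, so 5^41 ≡ 26 (mod 43).

26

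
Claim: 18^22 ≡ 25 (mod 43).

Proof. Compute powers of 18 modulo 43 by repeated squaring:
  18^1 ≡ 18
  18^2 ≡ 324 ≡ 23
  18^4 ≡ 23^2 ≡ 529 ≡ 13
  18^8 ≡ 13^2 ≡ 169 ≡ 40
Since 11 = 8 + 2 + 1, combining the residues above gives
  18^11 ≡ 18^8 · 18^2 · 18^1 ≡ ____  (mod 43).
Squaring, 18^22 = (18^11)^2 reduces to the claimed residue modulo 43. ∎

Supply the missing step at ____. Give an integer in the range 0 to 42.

18^8 · 18^2 · 18^1 ≡ 40 · 23 · 18 = 16560.
16560 mod 43 = 5, so 18^11 ≡ 5 (mod 43).

5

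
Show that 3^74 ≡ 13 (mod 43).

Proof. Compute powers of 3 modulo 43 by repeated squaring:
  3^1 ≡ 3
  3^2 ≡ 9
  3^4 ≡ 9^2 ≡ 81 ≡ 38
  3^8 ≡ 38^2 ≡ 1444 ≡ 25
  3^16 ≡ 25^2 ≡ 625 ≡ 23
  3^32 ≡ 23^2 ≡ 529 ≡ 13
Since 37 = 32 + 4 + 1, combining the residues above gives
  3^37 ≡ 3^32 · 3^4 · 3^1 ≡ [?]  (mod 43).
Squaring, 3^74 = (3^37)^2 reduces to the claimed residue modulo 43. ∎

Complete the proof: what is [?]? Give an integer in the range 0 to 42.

20

3^32 · 3^4 · 3^1 ≡ 13 · 38 · 3 = 1482.
1482 mod 43 = 20, so 3^37 ≡ 20 (mod 43).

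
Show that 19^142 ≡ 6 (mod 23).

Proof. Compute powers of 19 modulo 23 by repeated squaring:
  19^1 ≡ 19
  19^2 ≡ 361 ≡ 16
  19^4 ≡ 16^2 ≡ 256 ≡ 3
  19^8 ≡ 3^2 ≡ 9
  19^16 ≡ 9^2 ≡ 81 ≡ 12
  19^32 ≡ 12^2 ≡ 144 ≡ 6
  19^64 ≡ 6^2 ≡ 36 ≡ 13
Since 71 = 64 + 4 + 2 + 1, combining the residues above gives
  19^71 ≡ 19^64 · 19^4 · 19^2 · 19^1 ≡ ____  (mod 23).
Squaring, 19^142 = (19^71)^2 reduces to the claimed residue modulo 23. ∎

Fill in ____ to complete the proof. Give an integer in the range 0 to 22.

Multiply the listed residues: 13 · 3 · 16 · 19 = 39 → 624 → 11856.
Reducing modulo 23: 11856 = 515·23 + 11, so 19^71 ≡ 11.

11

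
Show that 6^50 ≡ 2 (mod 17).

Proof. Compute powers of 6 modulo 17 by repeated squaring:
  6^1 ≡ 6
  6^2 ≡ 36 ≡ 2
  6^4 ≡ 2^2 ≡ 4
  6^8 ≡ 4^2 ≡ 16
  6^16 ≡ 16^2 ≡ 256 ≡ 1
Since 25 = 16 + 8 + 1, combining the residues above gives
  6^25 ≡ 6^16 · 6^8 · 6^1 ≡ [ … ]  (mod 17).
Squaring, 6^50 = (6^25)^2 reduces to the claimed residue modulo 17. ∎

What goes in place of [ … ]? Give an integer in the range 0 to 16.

Multiply the listed residues: 1 · 16 · 6 = 16 → 96.
Reducing modulo 17: 96 = 5·17 + 11, so 6^25 ≡ 11.

11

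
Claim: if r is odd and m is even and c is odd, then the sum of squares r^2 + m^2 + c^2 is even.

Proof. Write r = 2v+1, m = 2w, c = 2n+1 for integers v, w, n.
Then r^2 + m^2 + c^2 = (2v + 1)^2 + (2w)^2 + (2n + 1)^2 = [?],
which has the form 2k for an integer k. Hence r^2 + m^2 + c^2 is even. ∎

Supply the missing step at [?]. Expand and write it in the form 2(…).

Expanding: (2v + 1)^2 + (2w)^2 + (2n + 1)^2 = 4n^2 + 4n + 4v^2 + 4v + 4w^2 + 2.
Every term is even; pulling out the factor of 2 gives 2(2n^2 + 2n + 2v^2 + 2v + 2w^2 + 1).

2(2n^2 + 2n + 2v^2 + 2v + 2w^2 + 1)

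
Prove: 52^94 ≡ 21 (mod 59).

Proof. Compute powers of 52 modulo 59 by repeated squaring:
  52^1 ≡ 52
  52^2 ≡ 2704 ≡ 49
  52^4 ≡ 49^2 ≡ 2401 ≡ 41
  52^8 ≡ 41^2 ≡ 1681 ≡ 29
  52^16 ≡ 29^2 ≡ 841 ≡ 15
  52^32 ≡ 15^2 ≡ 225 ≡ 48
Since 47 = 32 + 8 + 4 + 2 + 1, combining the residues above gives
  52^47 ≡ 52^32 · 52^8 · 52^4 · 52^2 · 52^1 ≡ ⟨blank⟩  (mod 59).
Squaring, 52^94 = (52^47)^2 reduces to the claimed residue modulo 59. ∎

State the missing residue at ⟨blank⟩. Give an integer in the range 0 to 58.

32

52^32 · 52^8 · 52^4 · 52^2 · 52^1 ≡ 48 · 29 · 41 · 49 · 52 = 145419456.
145419456 mod 59 = 32, so 52^47 ≡ 32 (mod 59).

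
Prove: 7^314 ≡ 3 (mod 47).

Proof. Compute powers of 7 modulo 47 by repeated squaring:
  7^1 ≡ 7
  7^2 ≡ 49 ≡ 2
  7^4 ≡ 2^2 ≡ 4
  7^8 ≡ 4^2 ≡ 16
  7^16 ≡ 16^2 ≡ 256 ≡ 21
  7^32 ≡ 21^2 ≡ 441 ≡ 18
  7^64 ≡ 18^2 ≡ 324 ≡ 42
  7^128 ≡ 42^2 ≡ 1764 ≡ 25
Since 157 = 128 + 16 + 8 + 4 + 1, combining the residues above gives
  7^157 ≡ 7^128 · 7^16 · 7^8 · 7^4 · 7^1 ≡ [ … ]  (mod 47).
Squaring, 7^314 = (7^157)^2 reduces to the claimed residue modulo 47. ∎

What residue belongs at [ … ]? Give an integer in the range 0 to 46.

Multiply the listed residues: 25 · 21 · 16 · 4 · 7 = 525 → 8400 → 33600 → 235200.
Reducing modulo 47: 235200 = 5004·47 + 12, so 7^157 ≡ 12.

12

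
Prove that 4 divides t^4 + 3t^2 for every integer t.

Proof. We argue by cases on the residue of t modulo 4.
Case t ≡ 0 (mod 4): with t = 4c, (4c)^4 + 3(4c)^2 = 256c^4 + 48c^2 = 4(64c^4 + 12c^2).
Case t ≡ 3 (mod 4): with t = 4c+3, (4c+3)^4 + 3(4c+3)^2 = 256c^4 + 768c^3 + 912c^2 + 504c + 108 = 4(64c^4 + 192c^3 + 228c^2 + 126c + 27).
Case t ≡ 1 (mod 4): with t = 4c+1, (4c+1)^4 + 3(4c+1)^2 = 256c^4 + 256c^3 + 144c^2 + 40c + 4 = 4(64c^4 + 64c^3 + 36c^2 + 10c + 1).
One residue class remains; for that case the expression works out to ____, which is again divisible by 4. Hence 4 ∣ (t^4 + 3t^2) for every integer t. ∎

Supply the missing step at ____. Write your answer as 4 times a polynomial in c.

The residues treated are {0, 3, 1}, so the missing case is t ≡ 2 (mod 4); write t = 4c+2.
Then (4c+2)^4 + 3(4c+2)^2 = 256c^4 + 512c^3 + 432c^2 + 176c + 28 = 4(64c^4 + 128c^3 + 108c^2 + 44c + 7).

4(64c^4 + 128c^3 + 108c^2 + 44c + 7)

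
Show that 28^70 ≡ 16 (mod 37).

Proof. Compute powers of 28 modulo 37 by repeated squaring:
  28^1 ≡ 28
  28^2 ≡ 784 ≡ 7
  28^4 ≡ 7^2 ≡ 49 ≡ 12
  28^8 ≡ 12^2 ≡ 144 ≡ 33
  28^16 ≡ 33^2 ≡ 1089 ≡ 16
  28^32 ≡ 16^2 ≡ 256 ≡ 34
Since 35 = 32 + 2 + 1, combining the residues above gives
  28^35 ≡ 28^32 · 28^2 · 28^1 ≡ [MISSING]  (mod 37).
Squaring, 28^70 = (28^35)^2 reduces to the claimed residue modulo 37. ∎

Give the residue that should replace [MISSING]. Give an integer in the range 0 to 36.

28^32 · 28^2 · 28^1 ≡ 34 · 7 · 28 = 6664.
6664 mod 37 = 4, so 28^35 ≡ 4 (mod 37).

4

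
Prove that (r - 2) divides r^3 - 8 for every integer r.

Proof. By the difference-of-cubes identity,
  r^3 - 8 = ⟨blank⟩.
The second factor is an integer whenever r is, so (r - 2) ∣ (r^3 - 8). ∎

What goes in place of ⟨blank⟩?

(r - 2)(r^2 + 2r + 4)

Polynomial division of r^3 - 8 by r - 2 leaves remainder 0 and quotient r^2 + 2r + 4.
Hence r^3 - 8 = (r - 2)(r^2 + 2r + 4).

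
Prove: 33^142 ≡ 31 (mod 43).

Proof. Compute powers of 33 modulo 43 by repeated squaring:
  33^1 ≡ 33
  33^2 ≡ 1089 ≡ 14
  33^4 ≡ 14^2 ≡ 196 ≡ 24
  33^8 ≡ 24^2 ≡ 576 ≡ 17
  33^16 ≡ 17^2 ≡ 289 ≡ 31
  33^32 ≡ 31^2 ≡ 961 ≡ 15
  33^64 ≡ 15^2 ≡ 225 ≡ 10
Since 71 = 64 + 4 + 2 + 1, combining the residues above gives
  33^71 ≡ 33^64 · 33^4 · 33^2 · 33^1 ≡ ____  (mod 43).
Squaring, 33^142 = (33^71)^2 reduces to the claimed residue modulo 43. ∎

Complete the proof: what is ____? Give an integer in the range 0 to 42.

26

33^64 · 33^4 · 33^2 · 33^1 ≡ 10 · 24 · 14 · 33 = 110880.
110880 mod 43 = 26, so 33^71 ≡ 26 (mod 43).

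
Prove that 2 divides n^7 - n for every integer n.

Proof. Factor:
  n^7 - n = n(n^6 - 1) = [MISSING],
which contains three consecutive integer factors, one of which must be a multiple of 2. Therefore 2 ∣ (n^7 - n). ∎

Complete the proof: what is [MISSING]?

(n - 1)n(n + 1)(n^4 + n^2 + 1)

n^6 - 1 = (n^2 - 1)(n^4 + n^2 + 1), and n^2 - 1 = (n-1)(n+1).
So n(n^6 - 1) = (n - 1)n(n + 1)(n^4 + n^2 + 1).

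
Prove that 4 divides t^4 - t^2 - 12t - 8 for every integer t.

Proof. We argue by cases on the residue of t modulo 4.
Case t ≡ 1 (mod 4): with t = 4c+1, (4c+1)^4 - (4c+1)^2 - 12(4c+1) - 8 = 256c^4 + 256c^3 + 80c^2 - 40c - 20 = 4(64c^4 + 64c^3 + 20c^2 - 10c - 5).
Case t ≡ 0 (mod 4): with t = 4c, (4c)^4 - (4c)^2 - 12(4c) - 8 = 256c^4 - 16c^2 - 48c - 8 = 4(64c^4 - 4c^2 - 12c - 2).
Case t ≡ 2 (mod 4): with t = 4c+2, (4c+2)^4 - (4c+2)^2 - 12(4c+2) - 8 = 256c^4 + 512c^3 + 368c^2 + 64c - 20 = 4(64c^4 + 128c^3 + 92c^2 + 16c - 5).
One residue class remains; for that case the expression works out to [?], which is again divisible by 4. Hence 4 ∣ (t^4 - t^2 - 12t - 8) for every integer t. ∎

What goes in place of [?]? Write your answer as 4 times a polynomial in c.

4(64c^4 + 192c^3 + 212c^2 + 90c + 7)

Only t ≡ 3 (mod 4) is unaccounted for. Put t = 4c+3:
(4c+3)^4 - (4c+3)^2 - 12(4c+3) - 8 expands to 256c^4 + 768c^3 + 848c^2 + 360c + 28,
and factoring out 4 leaves 4(64c^4 + 192c^3 + 212c^2 + 90c + 7).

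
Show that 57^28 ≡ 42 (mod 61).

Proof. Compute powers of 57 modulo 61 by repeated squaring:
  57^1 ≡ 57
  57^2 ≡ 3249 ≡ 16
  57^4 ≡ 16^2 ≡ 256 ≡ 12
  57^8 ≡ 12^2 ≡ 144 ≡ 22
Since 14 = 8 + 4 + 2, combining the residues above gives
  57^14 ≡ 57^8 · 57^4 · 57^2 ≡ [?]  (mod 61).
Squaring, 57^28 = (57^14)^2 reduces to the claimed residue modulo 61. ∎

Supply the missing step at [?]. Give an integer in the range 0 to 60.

15

Multiply the listed residues: 22 · 12 · 16 = 264 → 4224.
Reducing modulo 61: 4224 = 69·61 + 15, so 57^14 ≡ 15.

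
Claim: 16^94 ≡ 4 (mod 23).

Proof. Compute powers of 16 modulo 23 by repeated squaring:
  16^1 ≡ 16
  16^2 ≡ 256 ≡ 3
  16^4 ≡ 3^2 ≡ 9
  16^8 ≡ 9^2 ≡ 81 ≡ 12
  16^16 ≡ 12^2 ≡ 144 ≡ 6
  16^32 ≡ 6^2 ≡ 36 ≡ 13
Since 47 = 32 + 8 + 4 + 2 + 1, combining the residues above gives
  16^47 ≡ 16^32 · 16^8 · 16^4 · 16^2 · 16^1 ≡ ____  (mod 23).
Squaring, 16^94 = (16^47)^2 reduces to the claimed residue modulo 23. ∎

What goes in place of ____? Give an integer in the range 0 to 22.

2

Multiply the listed residues: 13 · 12 · 9 · 3 · 16 = 156 → 1404 → 4212 → 67392.
Reducing modulo 23: 67392 = 2930·23 + 2, so 16^47 ≡ 2.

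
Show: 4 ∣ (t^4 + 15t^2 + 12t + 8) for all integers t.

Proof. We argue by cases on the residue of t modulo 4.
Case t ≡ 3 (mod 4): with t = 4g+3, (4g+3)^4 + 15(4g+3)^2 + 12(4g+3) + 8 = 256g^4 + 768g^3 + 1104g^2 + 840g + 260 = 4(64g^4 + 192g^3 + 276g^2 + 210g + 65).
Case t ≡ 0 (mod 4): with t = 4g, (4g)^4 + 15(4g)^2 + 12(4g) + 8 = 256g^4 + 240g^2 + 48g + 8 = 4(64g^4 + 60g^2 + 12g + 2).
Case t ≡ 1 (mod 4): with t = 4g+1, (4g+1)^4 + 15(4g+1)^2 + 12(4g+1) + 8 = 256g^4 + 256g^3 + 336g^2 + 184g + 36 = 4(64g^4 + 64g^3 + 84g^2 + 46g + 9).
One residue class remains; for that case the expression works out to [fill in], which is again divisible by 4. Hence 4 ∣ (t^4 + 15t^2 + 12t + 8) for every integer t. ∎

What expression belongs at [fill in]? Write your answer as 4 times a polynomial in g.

4(64g^4 + 128g^3 + 156g^2 + 104g + 27)

The residues treated are {3, 0, 1}, so the missing case is t ≡ 2 (mod 4); write t = 4g+2.
Then (4g+2)^4 + 15(4g+2)^2 + 12(4g+2) + 8 = 256g^4 + 512g^3 + 624g^2 + 416g + 108 = 4(64g^4 + 128g^3 + 156g^2 + 104g + 27).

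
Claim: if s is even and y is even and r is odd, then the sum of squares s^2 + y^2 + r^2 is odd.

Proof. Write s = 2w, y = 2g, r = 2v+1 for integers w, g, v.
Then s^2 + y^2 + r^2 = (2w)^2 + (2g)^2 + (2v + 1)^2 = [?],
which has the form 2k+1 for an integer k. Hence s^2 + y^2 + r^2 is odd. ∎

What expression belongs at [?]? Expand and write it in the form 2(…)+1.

2(2g^2 + 2v^2 + 2v + 2w^2) + 1

(2w)^2 + (2g)^2 + (2v + 1)^2 = 4g^2 + 4v^2 + 4v + 4w^2 + 1
= 2(2g^2 + 2v^2 + 2v + 2w^2) + 1.
Since 2g^2 + 2v^2 + 2v + 2w^2 is an integer, the sum of squares is of the form 2k+1 for an integer k.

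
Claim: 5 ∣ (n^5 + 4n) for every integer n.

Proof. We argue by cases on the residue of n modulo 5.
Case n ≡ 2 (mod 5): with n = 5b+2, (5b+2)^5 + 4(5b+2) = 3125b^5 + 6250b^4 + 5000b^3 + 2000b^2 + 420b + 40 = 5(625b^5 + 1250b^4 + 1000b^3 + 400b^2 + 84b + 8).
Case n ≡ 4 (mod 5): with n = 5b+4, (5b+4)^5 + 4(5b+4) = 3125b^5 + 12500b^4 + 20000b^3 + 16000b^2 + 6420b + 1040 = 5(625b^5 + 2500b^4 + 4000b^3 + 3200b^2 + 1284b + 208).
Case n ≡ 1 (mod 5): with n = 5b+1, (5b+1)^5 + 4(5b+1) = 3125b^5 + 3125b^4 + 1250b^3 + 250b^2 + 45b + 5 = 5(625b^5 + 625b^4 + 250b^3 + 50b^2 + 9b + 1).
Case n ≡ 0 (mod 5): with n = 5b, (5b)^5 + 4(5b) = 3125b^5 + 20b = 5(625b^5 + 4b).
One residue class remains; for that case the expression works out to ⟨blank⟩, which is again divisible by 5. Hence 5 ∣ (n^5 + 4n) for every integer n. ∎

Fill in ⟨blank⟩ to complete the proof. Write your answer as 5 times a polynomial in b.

5(625b^5 + 1875b^4 + 2250b^3 + 1350b^2 + 409b + 51)

Only n ≡ 3 (mod 5) is unaccounted for. Put n = 5b+3:
(5b+3)^5 + 4(5b+3) expands to 3125b^5 + 9375b^4 + 11250b^3 + 6750b^2 + 2045b + 255,
and factoring out 5 leaves 5(625b^5 + 1875b^4 + 2250b^3 + 1350b^2 + 409b + 51).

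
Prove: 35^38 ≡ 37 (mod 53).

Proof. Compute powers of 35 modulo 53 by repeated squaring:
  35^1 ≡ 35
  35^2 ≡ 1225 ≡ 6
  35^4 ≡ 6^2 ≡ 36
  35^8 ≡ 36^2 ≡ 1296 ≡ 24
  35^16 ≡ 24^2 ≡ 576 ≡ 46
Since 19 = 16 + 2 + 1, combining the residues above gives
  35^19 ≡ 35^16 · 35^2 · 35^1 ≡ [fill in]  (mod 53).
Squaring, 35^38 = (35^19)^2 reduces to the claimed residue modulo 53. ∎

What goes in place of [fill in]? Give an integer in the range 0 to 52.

35^16 · 35^2 · 35^1 ≡ 46 · 6 · 35 = 9660.
9660 mod 53 = 14, so 35^19 ≡ 14 (mod 53).

14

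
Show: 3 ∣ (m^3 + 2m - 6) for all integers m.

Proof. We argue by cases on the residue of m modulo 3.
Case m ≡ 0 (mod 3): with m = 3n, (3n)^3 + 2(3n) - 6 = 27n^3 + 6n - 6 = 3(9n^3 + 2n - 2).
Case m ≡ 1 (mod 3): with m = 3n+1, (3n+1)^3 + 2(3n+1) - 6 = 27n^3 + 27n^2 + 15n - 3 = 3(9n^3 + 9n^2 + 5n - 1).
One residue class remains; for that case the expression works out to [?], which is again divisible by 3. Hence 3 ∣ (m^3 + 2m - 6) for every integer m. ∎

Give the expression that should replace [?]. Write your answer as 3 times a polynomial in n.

The residues treated are {0, 1}, so the missing case is m ≡ 2 (mod 3); write m = 3n+2.
Then (3n+2)^3 + 2(3n+2) - 6 = 27n^3 + 54n^2 + 42n + 6 = 3(9n^3 + 18n^2 + 14n + 2).

3(9n^3 + 18n^2 + 14n + 2)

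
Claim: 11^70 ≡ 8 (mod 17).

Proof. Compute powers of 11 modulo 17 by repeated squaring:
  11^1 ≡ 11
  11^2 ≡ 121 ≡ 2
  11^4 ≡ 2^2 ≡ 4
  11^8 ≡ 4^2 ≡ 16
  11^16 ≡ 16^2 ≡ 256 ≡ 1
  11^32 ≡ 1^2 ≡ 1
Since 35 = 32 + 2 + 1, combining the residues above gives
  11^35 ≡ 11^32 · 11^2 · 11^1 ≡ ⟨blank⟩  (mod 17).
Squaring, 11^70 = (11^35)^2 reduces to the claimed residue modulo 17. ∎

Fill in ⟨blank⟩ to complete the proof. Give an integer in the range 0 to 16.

5

11^32 · 11^2 · 11^1 ≡ 1 · 2 · 11 = 22.
22 mod 17 = 5, so 11^35 ≡ 5 (mod 17).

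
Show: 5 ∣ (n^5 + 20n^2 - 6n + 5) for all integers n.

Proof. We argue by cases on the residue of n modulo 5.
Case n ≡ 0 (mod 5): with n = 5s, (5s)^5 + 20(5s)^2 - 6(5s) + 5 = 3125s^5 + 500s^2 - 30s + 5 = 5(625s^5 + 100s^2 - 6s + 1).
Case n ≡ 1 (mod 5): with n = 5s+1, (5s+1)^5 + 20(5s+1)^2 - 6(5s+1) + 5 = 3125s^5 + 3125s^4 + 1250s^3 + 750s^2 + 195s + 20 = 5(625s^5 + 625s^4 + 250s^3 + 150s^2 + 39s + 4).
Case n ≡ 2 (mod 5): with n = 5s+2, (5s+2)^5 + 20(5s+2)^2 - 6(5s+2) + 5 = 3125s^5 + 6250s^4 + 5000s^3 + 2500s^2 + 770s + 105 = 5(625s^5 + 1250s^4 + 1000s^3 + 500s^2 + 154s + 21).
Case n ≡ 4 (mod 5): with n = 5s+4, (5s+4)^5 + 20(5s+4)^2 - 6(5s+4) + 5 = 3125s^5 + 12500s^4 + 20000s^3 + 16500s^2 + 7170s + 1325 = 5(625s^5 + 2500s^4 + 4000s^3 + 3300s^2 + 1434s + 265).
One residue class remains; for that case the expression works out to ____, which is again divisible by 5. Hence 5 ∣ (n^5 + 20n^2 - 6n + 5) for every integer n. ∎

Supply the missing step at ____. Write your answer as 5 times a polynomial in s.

5(625s^5 + 1875s^4 + 2250s^3 + 1450s^2 + 519s + 82)

Only n ≡ 3 (mod 5) is unaccounted for. Put n = 5s+3:
(5s+3)^5 + 20(5s+3)^2 - 6(5s+3) + 5 expands to 3125s^5 + 9375s^4 + 11250s^3 + 7250s^2 + 2595s + 410,
and factoring out 5 leaves 5(625s^5 + 1875s^4 + 2250s^3 + 1450s^2 + 519s + 82).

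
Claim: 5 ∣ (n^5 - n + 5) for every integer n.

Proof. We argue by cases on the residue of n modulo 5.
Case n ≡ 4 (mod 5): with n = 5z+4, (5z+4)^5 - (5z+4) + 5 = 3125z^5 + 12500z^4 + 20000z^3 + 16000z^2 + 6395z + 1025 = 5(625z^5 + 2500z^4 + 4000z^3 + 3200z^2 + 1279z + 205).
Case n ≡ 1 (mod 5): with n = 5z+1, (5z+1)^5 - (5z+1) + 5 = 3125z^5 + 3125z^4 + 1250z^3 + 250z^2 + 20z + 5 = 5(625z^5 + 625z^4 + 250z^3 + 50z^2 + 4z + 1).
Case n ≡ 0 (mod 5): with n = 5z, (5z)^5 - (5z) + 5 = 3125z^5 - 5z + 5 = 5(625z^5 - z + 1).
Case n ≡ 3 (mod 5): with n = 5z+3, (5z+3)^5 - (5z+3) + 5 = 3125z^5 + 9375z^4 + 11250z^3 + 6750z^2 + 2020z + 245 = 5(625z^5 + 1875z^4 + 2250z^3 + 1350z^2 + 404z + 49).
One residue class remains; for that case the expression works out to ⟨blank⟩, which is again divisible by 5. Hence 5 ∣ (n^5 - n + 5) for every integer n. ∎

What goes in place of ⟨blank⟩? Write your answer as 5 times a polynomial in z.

5(625z^5 + 1250z^4 + 1000z^3 + 400z^2 + 79z + 7)

The residues treated are {4, 1, 0, 3}, so the missing case is n ≡ 2 (mod 5); write n = 5z+2.
Then (5z+2)^5 - (5z+2) + 5 = 3125z^5 + 6250z^4 + 5000z^3 + 2000z^2 + 395z + 35 = 5(625z^5 + 1250z^4 + 1000z^3 + 400z^2 + 79z + 7).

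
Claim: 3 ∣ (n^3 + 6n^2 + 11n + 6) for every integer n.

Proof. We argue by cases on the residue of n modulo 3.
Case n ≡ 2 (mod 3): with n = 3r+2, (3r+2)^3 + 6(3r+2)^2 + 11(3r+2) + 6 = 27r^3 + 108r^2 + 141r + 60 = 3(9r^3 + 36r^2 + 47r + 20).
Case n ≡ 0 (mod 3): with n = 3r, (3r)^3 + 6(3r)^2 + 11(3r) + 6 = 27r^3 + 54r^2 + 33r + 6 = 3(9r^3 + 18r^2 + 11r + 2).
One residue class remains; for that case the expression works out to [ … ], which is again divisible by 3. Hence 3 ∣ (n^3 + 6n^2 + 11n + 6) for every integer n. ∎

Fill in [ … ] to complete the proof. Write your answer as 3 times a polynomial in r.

3(9r^3 + 27r^2 + 26r + 8)

The residues treated are {2, 0}, so the missing case is n ≡ 1 (mod 3); write n = 3r+1.
Then (3r+1)^3 + 6(3r+1)^2 + 11(3r+1) + 6 = 27r^3 + 81r^2 + 78r + 24 = 3(9r^3 + 27r^2 + 26r + 8).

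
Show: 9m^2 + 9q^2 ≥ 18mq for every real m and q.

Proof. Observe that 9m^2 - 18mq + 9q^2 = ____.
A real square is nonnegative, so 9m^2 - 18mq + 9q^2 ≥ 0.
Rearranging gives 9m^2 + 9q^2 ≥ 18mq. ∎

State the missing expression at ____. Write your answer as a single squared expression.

9m^2 - 18mq + 9q^2 is a perfect-square trinomial: the outer terms are (3m)^2 and (3q)^2, and the cross term is -2·3m·3q.
So 9m^2 - 18mq + 9q^2 = (3m - 3q)^2 ≥ 0.

(3m - 3q)^2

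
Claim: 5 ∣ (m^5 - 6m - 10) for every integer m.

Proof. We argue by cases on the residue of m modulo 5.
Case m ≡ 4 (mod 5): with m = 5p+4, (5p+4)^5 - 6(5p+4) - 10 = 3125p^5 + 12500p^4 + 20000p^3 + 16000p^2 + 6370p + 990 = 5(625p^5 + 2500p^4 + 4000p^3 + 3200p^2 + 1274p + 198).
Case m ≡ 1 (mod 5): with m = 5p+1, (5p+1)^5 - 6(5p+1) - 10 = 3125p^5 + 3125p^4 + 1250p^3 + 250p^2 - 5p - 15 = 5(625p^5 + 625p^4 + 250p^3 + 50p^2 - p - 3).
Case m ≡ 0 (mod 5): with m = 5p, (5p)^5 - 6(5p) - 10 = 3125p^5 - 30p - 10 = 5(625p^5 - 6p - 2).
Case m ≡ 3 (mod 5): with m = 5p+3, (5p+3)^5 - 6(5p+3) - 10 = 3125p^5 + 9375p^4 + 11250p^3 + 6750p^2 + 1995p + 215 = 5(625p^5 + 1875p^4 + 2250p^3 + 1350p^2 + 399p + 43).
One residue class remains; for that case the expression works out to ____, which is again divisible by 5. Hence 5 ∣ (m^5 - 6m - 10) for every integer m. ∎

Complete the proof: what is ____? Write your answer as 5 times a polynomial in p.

Only m ≡ 2 (mod 5) is unaccounted for. Put m = 5p+2:
(5p+2)^5 - 6(5p+2) - 10 expands to 3125p^5 + 6250p^4 + 5000p^3 + 2000p^2 + 370p + 10,
and factoring out 5 leaves 5(625p^5 + 1250p^4 + 1000p^3 + 400p^2 + 74p + 2).

5(625p^5 + 1250p^4 + 1000p^3 + 400p^2 + 74p + 2)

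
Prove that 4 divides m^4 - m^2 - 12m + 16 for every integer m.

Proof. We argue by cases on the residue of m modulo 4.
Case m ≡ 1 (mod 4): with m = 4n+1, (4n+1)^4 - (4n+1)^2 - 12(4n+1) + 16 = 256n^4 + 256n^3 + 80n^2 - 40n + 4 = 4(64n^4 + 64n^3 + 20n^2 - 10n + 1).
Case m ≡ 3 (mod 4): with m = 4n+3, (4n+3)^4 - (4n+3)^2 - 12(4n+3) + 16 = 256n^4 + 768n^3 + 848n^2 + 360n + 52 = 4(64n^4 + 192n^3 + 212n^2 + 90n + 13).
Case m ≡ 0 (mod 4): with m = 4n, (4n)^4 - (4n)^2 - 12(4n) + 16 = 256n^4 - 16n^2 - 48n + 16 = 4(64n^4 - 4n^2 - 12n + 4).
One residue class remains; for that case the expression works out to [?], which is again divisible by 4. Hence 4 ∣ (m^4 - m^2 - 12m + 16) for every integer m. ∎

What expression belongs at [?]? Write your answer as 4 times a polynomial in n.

4(64n^4 + 128n^3 + 92n^2 + 16n + 1)

Only m ≡ 2 (mod 4) is unaccounted for. Put m = 4n+2:
(4n+2)^4 - (4n+2)^2 - 12(4n+2) + 16 expands to 256n^4 + 512n^3 + 368n^2 + 64n + 4,
and factoring out 4 leaves 4(64n^4 + 128n^3 + 92n^2 + 16n + 1).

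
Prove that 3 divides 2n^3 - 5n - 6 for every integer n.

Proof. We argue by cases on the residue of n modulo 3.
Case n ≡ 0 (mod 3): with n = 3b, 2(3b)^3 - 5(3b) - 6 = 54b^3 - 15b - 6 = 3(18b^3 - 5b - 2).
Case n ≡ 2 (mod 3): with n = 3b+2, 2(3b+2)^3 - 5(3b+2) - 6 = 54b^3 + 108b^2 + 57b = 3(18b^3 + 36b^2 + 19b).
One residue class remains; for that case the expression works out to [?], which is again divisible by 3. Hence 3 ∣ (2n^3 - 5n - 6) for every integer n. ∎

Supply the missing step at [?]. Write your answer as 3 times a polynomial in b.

3(18b^3 + 18b^2 + b - 3)

The residues treated are {0, 2}, so the missing case is n ≡ 1 (mod 3); write n = 3b+1.
Then 2(3b+1)^3 - 5(3b+1) - 6 = 54b^3 + 54b^2 + 3b - 9 = 3(18b^3 + 18b^2 + b - 3).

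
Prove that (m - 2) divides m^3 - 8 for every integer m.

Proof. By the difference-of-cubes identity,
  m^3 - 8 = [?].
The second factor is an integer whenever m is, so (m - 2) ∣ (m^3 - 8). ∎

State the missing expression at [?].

a^3 - b^3 = (a - b)(a^2 + ab + b^2). With a = m, b = 2:
m^3 - 8 = (m - 2)(m^2 + 2m + 4).

(m - 2)(m^2 + 2m + 4)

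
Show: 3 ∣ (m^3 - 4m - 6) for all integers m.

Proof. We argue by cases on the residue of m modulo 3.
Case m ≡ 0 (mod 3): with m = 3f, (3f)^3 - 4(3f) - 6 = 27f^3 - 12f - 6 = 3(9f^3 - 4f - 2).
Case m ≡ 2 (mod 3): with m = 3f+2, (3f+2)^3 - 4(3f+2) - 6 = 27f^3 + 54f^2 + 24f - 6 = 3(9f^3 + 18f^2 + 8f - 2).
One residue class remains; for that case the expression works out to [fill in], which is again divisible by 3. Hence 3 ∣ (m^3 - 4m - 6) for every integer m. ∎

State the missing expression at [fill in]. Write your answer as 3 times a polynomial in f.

3(9f^3 + 9f^2 - f - 3)

The residues treated are {0, 2}, so the missing case is m ≡ 1 (mod 3); write m = 3f+1.
Then (3f+1)^3 - 4(3f+1) - 6 = 27f^3 + 27f^2 - 3f - 9 = 3(9f^3 + 9f^2 - f - 3).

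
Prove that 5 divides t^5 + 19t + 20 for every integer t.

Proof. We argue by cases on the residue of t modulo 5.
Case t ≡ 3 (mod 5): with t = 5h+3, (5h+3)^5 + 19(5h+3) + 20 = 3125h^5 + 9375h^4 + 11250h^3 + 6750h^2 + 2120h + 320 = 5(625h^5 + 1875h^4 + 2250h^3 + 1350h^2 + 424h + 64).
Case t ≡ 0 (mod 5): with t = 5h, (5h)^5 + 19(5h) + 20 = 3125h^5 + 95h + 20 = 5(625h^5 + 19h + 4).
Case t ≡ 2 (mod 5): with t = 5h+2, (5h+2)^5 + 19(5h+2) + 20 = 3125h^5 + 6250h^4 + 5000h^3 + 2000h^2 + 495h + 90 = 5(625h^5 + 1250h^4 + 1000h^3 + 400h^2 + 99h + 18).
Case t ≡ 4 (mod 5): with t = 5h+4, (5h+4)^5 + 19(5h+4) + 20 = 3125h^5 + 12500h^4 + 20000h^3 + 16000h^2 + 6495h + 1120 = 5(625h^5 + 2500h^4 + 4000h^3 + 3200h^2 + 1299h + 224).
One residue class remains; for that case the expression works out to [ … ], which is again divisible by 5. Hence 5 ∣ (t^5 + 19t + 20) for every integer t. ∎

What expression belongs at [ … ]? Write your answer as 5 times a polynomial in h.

Only t ≡ 1 (mod 5) is unaccounted for. Put t = 5h+1:
(5h+1)^5 + 19(5h+1) + 20 expands to 3125h^5 + 3125h^4 + 1250h^3 + 250h^2 + 120h + 40,
and factoring out 5 leaves 5(625h^5 + 625h^4 + 250h^3 + 50h^2 + 24h + 8).

5(625h^5 + 625h^4 + 250h^3 + 50h^2 + 24h + 8)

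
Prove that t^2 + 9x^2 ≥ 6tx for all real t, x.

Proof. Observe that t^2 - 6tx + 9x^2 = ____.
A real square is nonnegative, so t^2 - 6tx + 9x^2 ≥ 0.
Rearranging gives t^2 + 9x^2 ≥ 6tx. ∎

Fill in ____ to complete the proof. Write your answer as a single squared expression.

(t - 3x)^2

The leading and trailing coefficients are 1^2 and 3^2, and 6 = 2·1·3, so the trinomial is (t - 3x)^2.
Hence t^2 - 6tx + 9x^2 ≥ 0.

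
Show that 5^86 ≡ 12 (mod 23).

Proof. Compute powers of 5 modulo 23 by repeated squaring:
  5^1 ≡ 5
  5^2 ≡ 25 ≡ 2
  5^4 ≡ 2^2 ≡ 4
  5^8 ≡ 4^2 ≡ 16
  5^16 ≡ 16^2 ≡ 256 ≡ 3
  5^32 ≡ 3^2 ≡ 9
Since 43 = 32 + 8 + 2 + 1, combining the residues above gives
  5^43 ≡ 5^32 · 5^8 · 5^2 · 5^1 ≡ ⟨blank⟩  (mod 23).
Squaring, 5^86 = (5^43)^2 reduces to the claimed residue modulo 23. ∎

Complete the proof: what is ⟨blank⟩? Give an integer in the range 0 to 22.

14

Multiply the listed residues: 9 · 16 · 2 · 5 = 144 → 288 → 1440.
Reducing modulo 23: 1440 = 62·23 + 14, so 5^43 ≡ 14.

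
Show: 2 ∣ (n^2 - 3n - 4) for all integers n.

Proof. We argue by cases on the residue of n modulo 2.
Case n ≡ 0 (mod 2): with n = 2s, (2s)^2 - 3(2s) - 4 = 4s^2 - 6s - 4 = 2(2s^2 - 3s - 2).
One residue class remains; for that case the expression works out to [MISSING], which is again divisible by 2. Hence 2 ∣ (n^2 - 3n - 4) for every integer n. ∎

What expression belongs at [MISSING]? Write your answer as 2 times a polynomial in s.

2(2s^2 - s - 3)

The residues treated are {0}, so the missing case is n ≡ 1 (mod 2); write n = 2s+1.
Then (2s+1)^2 - 3(2s+1) - 4 = 4s^2 - 2s - 6 = 2(2s^2 - s - 3).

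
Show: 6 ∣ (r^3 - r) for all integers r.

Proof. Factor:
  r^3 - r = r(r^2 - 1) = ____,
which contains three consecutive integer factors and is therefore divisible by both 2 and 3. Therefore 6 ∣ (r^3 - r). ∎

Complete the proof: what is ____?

(r - 1)r(r + 1)

r(r^2 - 1) = r(r - 1)(r + 1) = (r - 1)r(r + 1).
These three factors are consecutive integers, so their product is divisible by 6.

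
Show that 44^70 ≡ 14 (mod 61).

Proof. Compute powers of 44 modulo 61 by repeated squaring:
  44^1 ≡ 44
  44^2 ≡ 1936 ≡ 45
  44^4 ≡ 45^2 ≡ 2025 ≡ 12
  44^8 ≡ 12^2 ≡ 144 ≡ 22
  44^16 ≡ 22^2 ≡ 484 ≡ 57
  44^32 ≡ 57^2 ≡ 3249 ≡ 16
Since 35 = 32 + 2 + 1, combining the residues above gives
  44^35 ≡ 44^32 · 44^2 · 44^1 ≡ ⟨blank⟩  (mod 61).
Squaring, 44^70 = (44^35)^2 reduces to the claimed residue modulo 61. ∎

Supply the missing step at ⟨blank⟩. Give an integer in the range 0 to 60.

21

44^32 · 44^2 · 44^1 ≡ 16 · 45 · 44 = 31680.
31680 mod 61 = 21, so 44^35 ≡ 21 (mod 61).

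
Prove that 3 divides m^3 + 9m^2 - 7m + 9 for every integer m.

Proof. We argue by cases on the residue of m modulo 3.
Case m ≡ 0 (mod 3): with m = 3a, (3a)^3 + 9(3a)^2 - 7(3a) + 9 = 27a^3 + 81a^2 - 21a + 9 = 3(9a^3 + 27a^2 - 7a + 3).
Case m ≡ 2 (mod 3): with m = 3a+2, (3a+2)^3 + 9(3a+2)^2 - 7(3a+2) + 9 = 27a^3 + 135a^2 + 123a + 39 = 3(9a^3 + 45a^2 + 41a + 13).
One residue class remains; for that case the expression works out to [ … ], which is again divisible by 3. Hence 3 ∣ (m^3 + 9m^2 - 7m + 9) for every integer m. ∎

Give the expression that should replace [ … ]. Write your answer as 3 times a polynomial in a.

3(9a^3 + 36a^2 + 14a + 4)

The residues treated are {0, 2}, so the missing case is m ≡ 1 (mod 3); write m = 3a+1.
Then (3a+1)^3 + 9(3a+1)^2 - 7(3a+1) + 9 = 27a^3 + 108a^2 + 42a + 12 = 3(9a^3 + 36a^2 + 14a + 4).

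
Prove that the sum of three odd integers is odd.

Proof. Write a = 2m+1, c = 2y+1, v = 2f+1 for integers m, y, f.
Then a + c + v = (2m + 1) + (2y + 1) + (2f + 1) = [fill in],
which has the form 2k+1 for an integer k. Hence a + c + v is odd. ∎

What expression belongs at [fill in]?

Expanding: (2m + 1) + (2y + 1) + (2f + 1) = 2f + 2m + 2y + 3.
Every term except the constant is even, so this is 2(f + m + y + 1) + 1,
and f + m + y + 1 ∈ ℤ gives the required form.

2(f + m + y + 1) + 1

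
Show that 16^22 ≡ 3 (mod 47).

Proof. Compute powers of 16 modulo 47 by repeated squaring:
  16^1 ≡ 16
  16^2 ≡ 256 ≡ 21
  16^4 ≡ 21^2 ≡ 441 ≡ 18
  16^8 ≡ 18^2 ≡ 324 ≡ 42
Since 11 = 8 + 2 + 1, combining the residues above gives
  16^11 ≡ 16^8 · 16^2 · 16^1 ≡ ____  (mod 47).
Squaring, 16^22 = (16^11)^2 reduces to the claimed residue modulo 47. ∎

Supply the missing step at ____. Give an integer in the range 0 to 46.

16^8 · 16^2 · 16^1 ≡ 42 · 21 · 16 = 14112.
14112 mod 47 = 12, so 16^11 ≡ 12 (mod 47).

12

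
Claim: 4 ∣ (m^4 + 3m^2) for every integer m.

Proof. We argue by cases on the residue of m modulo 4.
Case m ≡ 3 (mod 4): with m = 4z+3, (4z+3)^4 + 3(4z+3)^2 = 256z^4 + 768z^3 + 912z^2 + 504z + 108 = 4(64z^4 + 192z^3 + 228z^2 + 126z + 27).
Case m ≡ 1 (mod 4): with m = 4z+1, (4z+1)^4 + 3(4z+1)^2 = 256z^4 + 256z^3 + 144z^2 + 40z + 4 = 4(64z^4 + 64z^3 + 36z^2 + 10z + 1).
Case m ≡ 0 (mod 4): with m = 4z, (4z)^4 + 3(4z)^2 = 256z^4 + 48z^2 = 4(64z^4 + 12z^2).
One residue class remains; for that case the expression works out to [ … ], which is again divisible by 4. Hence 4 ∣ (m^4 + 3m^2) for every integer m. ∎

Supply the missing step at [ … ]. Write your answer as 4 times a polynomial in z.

4(64z^4 + 128z^3 + 108z^2 + 44z + 7)

The residues treated are {3, 1, 0}, so the missing case is m ≡ 2 (mod 4); write m = 4z+2.
Then (4z+2)^4 + 3(4z+2)^2 = 256z^4 + 512z^3 + 432z^2 + 176z + 28 = 4(64z^4 + 128z^3 + 108z^2 + 44z + 7).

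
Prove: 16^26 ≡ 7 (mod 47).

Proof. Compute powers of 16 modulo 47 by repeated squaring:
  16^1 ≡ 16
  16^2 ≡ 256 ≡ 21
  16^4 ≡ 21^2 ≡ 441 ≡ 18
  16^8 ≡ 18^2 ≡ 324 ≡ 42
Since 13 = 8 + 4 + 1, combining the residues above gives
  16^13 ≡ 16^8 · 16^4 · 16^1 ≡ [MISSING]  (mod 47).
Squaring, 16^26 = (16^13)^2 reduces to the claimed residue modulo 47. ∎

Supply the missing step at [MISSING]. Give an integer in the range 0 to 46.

17

16^8 · 16^4 · 16^1 ≡ 42 · 18 · 16 = 12096.
12096 mod 47 = 17, so 16^13 ≡ 17 (mod 47).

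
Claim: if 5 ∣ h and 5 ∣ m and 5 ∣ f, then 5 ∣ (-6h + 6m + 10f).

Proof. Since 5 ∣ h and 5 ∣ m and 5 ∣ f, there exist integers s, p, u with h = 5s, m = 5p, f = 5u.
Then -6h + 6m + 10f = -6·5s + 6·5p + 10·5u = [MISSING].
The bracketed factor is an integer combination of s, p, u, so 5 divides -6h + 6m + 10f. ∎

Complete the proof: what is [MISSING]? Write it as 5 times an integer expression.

Pull the common 5 out of every term: -6·5s + 6·5p + 10·5u = 5(6p - 6s + 10u).
6p - 6s + 10u is an integer, which exhibits the divisibility.

5(6p - 6s + 10u)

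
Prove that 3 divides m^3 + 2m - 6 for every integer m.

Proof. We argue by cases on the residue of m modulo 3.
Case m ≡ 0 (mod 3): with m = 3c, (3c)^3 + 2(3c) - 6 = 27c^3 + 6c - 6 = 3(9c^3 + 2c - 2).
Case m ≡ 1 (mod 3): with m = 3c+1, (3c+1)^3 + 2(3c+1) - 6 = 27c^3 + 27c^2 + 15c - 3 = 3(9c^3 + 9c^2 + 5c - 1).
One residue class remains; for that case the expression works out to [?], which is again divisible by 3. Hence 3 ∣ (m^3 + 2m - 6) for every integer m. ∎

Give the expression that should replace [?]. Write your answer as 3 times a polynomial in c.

3(9c^3 + 18c^2 + 14c + 2)

Only m ≡ 2 (mod 3) is unaccounted for. Put m = 3c+2:
(3c+2)^3 + 2(3c+2) - 6 expands to 27c^3 + 54c^2 + 42c + 6,
and factoring out 3 leaves 3(9c^3 + 18c^2 + 14c + 2).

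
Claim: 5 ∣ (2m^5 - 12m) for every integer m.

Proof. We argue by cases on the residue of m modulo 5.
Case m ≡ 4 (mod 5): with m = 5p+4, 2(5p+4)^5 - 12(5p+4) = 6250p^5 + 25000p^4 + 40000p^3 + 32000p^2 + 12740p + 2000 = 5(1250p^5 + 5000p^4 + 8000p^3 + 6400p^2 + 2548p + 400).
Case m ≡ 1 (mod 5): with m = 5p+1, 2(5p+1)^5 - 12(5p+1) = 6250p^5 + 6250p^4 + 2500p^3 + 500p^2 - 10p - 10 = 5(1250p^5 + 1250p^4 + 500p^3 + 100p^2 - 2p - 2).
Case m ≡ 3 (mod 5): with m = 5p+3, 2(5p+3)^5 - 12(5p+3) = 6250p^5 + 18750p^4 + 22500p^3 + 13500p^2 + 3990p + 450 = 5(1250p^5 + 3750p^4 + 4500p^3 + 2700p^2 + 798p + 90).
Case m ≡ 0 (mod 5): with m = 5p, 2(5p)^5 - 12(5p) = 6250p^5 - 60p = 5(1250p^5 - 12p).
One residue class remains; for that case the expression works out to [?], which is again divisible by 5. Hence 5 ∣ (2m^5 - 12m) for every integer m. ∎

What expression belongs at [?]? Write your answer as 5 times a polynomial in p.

Only m ≡ 2 (mod 5) is unaccounted for. Put m = 5p+2:
2(5p+2)^5 - 12(5p+2) expands to 6250p^5 + 12500p^4 + 10000p^3 + 4000p^2 + 740p + 40,
and factoring out 5 leaves 5(1250p^5 + 2500p^4 + 2000p^3 + 800p^2 + 148p + 8).

5(1250p^5 + 2500p^4 + 2000p^3 + 800p^2 + 148p + 8)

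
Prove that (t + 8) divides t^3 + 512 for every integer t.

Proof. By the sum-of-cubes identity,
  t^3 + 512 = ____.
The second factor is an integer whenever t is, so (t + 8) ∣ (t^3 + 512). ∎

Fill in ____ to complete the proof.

Polynomial division of t^3 + 512 by t + 8 leaves remainder 0 and quotient t^2 - 8t + 64.
Hence t^3 + 512 = (t + 8)(t^2 - 8t + 64).

(t + 8)(t^2 - 8t + 64)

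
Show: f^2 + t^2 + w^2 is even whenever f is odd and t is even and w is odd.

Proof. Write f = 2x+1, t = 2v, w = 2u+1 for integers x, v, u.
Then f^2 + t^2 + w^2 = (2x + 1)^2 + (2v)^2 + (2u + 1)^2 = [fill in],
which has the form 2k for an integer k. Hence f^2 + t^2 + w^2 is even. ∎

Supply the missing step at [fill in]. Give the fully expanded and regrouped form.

Expanding: (2x + 1)^2 + (2v)^2 + (2u + 1)^2 = 4u^2 + 4u + 4v^2 + 4x^2 + 4x + 2.
Every term is even; pulling out the factor of 2 gives 2(2u^2 + 2u + 2v^2 + 2x^2 + 2x + 1).

2(2u^2 + 2u + 2v^2 + 2x^2 + 2x + 1)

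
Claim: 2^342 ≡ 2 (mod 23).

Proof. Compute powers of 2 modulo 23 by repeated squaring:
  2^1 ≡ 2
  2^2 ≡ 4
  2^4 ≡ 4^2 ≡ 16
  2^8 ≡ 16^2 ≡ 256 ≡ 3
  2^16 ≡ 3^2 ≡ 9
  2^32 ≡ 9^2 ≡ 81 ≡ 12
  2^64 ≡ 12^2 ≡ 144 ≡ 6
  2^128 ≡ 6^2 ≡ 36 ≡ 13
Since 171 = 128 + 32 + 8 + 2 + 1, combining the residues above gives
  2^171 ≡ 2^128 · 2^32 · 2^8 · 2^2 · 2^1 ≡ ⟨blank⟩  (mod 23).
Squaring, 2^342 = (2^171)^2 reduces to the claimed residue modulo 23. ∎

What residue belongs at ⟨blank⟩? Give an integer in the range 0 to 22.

Multiply the listed residues: 13 · 12 · 3 · 4 · 2 = 156 → 468 → 1872 → 3744.
Reducing modulo 23: 3744 = 162·23 + 18, so 2^171 ≡ 18.

18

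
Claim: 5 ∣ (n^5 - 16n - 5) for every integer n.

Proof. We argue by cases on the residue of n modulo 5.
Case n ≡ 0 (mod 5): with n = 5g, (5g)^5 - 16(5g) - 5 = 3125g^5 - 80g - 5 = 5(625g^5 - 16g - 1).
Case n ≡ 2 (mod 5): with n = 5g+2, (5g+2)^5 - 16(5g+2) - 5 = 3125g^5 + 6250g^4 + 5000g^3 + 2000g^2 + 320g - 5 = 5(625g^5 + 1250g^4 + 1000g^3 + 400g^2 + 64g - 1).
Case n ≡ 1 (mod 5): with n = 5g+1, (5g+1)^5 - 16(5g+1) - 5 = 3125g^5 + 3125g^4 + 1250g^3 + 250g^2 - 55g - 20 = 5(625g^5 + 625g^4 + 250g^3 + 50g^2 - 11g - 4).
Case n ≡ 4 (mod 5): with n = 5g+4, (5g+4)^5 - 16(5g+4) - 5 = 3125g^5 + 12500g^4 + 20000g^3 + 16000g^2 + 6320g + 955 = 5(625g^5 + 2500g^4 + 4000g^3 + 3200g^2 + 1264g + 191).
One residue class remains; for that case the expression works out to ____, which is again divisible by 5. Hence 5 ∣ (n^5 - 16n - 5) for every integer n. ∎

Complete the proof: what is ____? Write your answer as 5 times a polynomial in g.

5(625g^5 + 1875g^4 + 2250g^3 + 1350g^2 + 389g + 38)

Only n ≡ 3 (mod 5) is unaccounted for. Put n = 5g+3:
(5g+3)^5 - 16(5g+3) - 5 expands to 3125g^5 + 9375g^4 + 11250g^3 + 6750g^2 + 1945g + 190,
and factoring out 5 leaves 5(625g^5 + 1875g^4 + 2250g^3 + 1350g^2 + 389g + 38).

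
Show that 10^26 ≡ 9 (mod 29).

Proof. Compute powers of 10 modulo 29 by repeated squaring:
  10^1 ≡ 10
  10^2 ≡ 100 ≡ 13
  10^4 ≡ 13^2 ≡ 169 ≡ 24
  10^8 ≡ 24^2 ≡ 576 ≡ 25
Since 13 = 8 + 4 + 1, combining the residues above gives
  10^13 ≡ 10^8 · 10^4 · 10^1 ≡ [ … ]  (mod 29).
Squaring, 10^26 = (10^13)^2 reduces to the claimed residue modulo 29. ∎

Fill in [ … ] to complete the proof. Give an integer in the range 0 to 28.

26

Multiply the listed residues: 25 · 24 · 10 = 600 → 6000.
Reducing modulo 29: 6000 = 206·29 + 26, so 10^13 ≡ 26.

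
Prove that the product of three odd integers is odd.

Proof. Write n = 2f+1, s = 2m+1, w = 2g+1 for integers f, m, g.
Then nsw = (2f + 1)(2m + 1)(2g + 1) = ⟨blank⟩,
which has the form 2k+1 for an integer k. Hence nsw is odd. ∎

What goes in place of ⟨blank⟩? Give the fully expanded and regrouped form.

2(4fgm + 2fg + 2fm + f + 2gm + g + m) + 1

(2f + 1)(2m + 1)(2g + 1) = 8fgm + 4fg + 4fm + 2f + 4gm + 2g + 2m + 1
= 2(4fgm + 2fg + 2fm + f + 2gm + g + m) + 1.
Since 4fgm + 2fg + 2fm + f + 2gm + g + m is an integer, the product is of the form 2k+1 for an integer k.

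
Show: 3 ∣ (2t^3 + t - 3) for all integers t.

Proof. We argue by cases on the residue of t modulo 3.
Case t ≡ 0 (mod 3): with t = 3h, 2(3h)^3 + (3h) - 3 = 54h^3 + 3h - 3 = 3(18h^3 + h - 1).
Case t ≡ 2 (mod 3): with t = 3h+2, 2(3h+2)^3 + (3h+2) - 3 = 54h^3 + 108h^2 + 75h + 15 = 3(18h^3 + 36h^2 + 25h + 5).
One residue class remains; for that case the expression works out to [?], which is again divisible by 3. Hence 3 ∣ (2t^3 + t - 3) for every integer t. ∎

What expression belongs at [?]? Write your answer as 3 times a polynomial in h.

The residues treated are {0, 2}, so the missing case is t ≡ 1 (mod 3); write t = 3h+1.
Then 2(3h+1)^3 + (3h+1) - 3 = 54h^3 + 54h^2 + 21h = 3(18h^3 + 18h^2 + 7h).

3(18h^3 + 18h^2 + 7h)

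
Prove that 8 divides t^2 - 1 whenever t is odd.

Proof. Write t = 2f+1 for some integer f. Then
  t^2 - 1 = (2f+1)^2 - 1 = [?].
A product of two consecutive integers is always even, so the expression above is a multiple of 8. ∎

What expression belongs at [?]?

4f(f + 1)

(2f+1)^2 - 1 = 4f^2 + 4f + 1 - 1 = 4f^2 + 4f = 4f(f+1).
Since f and f+1 are consecutive, f(f+1) is even, and 4·(even) is a multiple of 8.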